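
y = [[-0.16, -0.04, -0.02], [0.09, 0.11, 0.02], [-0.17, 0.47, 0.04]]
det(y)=-0.000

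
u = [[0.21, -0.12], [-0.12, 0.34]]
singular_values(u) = [0.41, 0.14]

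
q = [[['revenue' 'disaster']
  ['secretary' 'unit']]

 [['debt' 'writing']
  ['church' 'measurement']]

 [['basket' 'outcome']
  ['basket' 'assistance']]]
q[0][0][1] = 'disaster'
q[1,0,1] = 'writing'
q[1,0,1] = 'writing'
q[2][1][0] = 'basket'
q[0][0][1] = 'disaster'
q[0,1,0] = 'secretary'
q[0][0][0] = 'revenue'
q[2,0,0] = 'basket'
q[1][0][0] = 'debt'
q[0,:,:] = [['revenue', 'disaster'], ['secretary', 'unit']]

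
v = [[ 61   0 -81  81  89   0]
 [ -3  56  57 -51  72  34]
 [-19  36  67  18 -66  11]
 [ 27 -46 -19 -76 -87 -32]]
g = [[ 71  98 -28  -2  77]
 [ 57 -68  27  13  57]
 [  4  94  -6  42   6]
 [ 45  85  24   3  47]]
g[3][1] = 85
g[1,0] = 57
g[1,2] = 27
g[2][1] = 94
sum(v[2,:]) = 47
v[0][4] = 89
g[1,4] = 57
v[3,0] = 27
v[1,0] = -3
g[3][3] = 3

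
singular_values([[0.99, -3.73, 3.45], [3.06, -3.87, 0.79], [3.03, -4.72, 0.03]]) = [8.59, 3.03, 0.55]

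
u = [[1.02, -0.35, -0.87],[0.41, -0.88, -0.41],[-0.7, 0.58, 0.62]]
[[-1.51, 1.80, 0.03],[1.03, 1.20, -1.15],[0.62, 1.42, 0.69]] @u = [[-0.82, -1.04, 0.59], [2.35, -2.08, -2.1], [0.73, -1.07, -0.69]]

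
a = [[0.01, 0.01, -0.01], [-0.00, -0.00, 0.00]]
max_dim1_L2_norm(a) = 0.02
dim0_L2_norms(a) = [0.01, 0.01, 0.01]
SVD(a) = [[1.00,0.0],[0.00,1.0]] @ diag([0.017320508075688773, -0.0]) @ [[0.58, 0.58, -0.58], [-0.58, 0.79, 0.21]]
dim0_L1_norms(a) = [0.01, 0.01, 0.01]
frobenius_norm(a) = 0.02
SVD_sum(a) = [[0.01, 0.01, -0.01], [0.00, 0.0, 0.00]] + [[-0.00, -0.00, -0.00],[0.0, -0.00, -0.00]]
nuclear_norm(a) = 0.02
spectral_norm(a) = 0.02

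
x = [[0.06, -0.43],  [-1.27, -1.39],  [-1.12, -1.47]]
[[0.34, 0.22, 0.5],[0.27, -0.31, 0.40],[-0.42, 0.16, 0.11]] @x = [[-0.82, -1.19], [-0.04, -0.27], [-0.35, -0.2]]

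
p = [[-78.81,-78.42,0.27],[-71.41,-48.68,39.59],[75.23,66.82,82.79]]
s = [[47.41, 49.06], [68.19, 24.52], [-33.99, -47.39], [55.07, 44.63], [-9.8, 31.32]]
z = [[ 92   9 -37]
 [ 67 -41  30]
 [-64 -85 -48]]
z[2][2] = -48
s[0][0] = 47.41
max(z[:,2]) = 30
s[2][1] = -47.39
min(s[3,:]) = 44.63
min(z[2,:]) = -85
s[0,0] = 47.41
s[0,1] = 49.06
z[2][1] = -85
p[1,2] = 39.59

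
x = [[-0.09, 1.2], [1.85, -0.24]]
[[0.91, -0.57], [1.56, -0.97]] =x @ [[0.95, -0.59], [0.83, -0.52]]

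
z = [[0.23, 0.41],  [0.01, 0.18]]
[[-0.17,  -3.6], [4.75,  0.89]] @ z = [[-0.08, -0.72], [1.1, 2.11]]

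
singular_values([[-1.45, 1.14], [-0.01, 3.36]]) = [3.59, 1.36]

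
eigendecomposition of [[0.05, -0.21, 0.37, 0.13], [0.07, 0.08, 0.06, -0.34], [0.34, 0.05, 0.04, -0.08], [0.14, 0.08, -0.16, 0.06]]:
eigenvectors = [[0.57, -0.63, 0.11, -0.04], [-0.37, -0.31, -0.87, -0.84], [-0.61, -0.71, -0.42, -0.53], [-0.41, 0.00, -0.25, 0.11]]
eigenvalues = [-0.3, 0.36, 0.0, 0.16]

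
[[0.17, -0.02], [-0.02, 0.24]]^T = [[0.17, -0.02], [-0.02, 0.24]]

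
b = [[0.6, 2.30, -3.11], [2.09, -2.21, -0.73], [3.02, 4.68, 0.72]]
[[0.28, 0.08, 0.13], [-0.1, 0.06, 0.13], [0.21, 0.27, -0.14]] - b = [[-0.32, -2.22, 3.24], [-2.19, 2.27, 0.86], [-2.81, -4.41, -0.86]]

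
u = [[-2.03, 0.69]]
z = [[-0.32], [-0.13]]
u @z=[[0.56]]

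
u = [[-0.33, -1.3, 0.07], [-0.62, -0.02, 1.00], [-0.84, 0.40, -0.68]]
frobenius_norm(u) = 2.13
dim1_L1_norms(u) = [1.7, 1.64, 1.92]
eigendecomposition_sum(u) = [[0.36-0.00j, (-0.5-0j), -0.26+0.00j],[-0.42+0.00j, 0.58+0.00j, (0.3+0j)],[-0.26+0.00j, 0.36+0.00j, 0.19+0.00j]] + [[-0.35+0.25j, (-0.4-0.15j), (0.17+0.58j)], [(-0.1+0.29j), -0.30+0.08j, 0.35+0.27j], [-0.29-0.22j, 0.02-0.37j, (-0.43+0.28j)]] + [[(-0.35-0.25j),  -0.40+0.15j,  0.17-0.58j], [(-0.1-0.29j),  (-0.3-0.08j),  0.35-0.27j], [-0.29+0.22j,  (0.02+0.37j),  (-0.43-0.28j)]]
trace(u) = -1.03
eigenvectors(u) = [[0.59+0.00j, (0.66+0j), 0.66-0.00j], [-0.69+0.00j, 0.39-0.28j, (0.39+0.28j)], [-0.43+0.00j, 0.17+0.54j, (0.17-0.54j)]]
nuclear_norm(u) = 3.65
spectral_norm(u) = 1.45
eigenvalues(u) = [(1.13+0j), (-1.08+0.61j), (-1.08-0.61j)]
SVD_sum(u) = [[-0.16, -0.99, 0.61], [-0.09, -0.53, 0.33], [0.08, 0.48, -0.30]] + [[0.07, -0.32, -0.50], [-0.10, 0.48, 0.75], [0.03, -0.14, -0.22]] + [[-0.23, 0.01, -0.04], [-0.43, 0.03, -0.07], [-0.95, 0.06, -0.16]]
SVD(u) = [[-0.81, -0.54, -0.22],  [-0.43, 0.81, -0.41],  [0.40, -0.23, -0.89]] @ diag([1.4508649607181925, 1.109624231004921, 1.0864276007755578]) @ [[0.14, 0.84, -0.52], [-0.11, 0.54, 0.84], [0.98, -0.06, 0.17]]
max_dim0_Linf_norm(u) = 1.3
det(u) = 1.75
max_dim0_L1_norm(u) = 1.79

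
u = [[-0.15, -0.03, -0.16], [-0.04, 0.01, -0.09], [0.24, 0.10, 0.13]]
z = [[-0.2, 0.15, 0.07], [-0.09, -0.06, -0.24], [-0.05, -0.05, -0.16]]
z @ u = [[0.04, 0.01, 0.03], [-0.04, -0.02, -0.01], [-0.03, -0.02, -0.01]]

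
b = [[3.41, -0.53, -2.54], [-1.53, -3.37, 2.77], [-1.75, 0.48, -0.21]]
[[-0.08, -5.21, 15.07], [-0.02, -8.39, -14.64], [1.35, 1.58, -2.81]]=b @[[-0.77,-0.08,2.19],[-0.40,3.52,0.76],[-0.92,1.21,-3.15]]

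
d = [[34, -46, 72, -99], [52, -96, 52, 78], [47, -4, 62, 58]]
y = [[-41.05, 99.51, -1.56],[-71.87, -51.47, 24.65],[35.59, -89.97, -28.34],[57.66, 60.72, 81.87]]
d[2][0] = 47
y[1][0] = -71.87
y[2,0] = 35.59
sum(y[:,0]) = -19.67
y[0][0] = -41.05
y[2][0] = 35.59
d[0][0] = 34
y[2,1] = -89.97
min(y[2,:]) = -89.97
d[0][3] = -99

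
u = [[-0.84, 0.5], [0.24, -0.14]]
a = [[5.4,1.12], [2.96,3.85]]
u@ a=[[-3.06, 0.98], [0.88, -0.27]]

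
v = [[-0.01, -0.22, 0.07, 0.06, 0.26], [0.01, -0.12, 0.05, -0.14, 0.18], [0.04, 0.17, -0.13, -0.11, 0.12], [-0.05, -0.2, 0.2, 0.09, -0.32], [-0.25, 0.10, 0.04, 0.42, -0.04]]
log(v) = [[(-2.83+0.05j), (1.34+2.12j), -3.54-1.33j, -1.83+0.59j, (1.23-0.19j)],[-0.40+0.05j, (-1.18+1.95j), (-2.94-1.22j), -1.87+0.54j, 0.18-0.17j],[(-1.05-0.03j), (0.34-1.15j), -6.16+0.72j, (-3.15-0.32j), -0.07+0.10j],[(-1.13+0.03j), (0.58+1.32j), -0.47-0.82j, -1.11+0.37j, -0.87-0.12j],[-1.13-0.02j, 0.17-0.68j, (-0.82+0.42j), (0.93-0.19j), (-1.05+0.06j)]]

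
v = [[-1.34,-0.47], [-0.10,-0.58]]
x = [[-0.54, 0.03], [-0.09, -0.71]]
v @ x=[[0.77, 0.29], [0.11, 0.41]]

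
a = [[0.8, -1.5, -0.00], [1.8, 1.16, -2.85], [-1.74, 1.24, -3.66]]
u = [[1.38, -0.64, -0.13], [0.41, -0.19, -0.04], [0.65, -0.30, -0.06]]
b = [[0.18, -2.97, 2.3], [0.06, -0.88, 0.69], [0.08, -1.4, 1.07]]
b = u @ a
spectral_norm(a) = 4.98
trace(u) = 1.13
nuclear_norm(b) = 4.32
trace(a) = -1.70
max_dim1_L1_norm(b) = 5.45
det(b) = -0.00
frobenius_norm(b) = 4.30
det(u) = 0.00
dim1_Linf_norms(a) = [1.5, 2.85, 3.66]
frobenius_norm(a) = 5.79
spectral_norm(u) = 1.75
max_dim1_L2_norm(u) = 1.53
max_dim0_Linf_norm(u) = 1.38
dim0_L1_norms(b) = [0.32, 5.25, 4.06]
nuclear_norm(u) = 1.75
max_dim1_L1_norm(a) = 6.64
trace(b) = 0.37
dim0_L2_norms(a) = [2.63, 2.27, 4.64]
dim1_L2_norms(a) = [1.7, 3.56, 4.24]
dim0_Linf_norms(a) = [1.8, 1.5, 3.66]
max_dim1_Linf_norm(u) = 1.38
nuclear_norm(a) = 8.97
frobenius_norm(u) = 1.75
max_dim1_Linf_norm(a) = 3.66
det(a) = -17.89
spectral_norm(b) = 4.30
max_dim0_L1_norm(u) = 2.44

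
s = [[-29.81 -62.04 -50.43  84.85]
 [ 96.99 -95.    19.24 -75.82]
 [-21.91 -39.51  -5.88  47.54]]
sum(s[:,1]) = -196.54999999999998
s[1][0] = 96.99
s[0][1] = -62.04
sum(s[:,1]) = -196.54999999999998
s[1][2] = 19.24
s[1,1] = -95.0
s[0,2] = -50.43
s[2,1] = -39.51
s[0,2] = -50.43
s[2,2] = -5.88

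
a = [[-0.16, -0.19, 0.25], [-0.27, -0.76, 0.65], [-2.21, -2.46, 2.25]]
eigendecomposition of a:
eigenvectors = [[-0.14, -0.25, 0.19],[-0.3, -0.44, -0.77],[-0.94, -0.87, -0.6]]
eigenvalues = [1.14, 0.38, -0.18]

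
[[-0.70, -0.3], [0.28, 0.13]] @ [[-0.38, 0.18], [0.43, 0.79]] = [[0.14, -0.36], [-0.05, 0.15]]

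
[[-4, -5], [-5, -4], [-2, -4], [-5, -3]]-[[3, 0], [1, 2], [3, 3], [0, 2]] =[[-7, -5], [-6, -6], [-5, -7], [-5, -5]]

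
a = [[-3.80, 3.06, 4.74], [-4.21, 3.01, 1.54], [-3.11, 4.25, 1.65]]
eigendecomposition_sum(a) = [[(-1.41+1.61j), 1.91-1.56j, (1.57+0.98j)], [(-1.66-0.22j), (1.85+0.56j), 0.05+1.45j], [(-1.65+0.88j), 2.05-0.69j, 0.99+1.29j]] + [[(-1.41-1.61j),(1.91+1.56j),(1.57-0.98j)],[(-1.66+0.22j),(1.85-0.56j),(0.05-1.45j)],[-1.65-0.88j,2.05+0.69j,0.99-1.29j]] + [[(-0.98-0j), (-0.76+0j), 1.60+0.00j], [(-0.89-0j), (-0.69+0j), (1.45+0j)], [(0.2+0j), (0.15-0j), -0.32-0.00j]]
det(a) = -27.84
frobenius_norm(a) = 10.29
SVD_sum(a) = [[-4.22,3.88,3.18], [-3.37,3.1,2.54], [-3.42,3.15,2.58]] + [[0.37, -0.86, 1.54], [-0.20, 0.47, -0.84], [-0.26, 0.60, -1.08]] + [[0.05, 0.04, 0.01], [-0.64, -0.56, -0.16], [0.57, 0.50, 0.14]]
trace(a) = 0.86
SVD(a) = [[-0.66, -0.75, -0.06], [-0.53, 0.41, 0.75], [-0.54, 0.52, -0.66]] @ diag([9.93536265192967, 2.413431797702449, 1.1610408832076713]) @ [[0.64, -0.59, -0.49], [-0.20, 0.48, -0.85], [-0.74, -0.65, -0.19]]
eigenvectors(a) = [[0.65+0.00j,(0.65-0j),(-0.73+0j)], [(0.28+0.42j),(0.28-0.42j),(-0.66+0j)], [0.53+0.20j,(0.53-0.2j),(0.15+0j)]]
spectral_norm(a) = 9.94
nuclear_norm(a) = 13.51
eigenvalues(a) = [(1.42+3.46j), (1.42-3.46j), (-1.99+0j)]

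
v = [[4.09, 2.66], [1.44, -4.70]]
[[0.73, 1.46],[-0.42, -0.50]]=v @[[0.1, 0.24], [0.12, 0.18]]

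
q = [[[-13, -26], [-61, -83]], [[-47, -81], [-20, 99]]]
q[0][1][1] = -83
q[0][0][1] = -26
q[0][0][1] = -26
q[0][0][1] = -26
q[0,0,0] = -13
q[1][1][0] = -20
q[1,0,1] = -81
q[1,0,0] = -47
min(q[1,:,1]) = -81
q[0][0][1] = -26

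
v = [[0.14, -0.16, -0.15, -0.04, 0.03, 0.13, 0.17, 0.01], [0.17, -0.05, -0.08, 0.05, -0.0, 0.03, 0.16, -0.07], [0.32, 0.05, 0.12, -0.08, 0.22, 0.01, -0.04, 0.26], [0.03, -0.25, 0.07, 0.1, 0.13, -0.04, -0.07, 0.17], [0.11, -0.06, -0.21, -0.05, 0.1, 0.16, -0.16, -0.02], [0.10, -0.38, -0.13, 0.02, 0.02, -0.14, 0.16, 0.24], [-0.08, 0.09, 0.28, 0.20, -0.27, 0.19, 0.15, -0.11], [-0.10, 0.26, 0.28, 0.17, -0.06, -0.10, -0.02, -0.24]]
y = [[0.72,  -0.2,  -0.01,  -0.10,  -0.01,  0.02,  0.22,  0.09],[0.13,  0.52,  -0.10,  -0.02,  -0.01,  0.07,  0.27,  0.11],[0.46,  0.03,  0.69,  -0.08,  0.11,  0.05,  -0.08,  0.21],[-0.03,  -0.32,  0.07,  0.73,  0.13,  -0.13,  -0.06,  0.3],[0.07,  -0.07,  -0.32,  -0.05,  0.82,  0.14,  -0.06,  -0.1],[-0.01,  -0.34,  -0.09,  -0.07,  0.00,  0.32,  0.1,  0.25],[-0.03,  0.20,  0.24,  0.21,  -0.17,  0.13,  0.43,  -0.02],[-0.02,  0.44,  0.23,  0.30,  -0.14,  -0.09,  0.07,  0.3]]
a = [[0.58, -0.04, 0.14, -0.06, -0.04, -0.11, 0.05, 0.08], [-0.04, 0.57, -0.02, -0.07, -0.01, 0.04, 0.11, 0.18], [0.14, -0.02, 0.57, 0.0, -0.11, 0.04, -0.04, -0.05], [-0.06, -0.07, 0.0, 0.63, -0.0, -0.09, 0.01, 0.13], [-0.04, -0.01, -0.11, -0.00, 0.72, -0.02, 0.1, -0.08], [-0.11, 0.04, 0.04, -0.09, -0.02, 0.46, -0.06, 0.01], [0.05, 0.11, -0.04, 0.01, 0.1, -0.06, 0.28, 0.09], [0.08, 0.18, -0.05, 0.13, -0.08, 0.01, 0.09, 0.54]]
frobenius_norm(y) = 2.12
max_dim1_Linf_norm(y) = 0.82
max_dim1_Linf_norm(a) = 0.72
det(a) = 0.00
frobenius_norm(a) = 1.68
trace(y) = 4.53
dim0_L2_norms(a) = [0.62, 0.61, 0.6, 0.66, 0.74, 0.49, 0.34, 0.6]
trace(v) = 0.18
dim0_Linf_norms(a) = [0.58, 0.57, 0.57, 0.63, 0.72, 0.46, 0.28, 0.54]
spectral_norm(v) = 0.87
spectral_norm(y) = 1.14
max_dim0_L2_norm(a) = 0.74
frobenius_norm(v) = 1.22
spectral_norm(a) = 0.85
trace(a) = 4.35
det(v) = -0.00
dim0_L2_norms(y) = [0.87, 0.88, 0.84, 0.83, 0.87, 0.41, 0.58, 0.56]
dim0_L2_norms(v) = [0.44, 0.56, 0.52, 0.3, 0.39, 0.33, 0.37, 0.48]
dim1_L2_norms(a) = [0.62, 0.61, 0.6, 0.66, 0.74, 0.49, 0.34, 0.6]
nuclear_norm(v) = 2.79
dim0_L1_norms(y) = [1.47, 2.12, 1.75, 1.56, 1.39, 0.95, 1.29, 1.38]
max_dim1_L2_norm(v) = 0.53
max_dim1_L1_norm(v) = 1.37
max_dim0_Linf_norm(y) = 0.82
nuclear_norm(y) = 5.31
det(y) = 0.00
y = v + a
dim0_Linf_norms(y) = [0.72, 0.52, 0.69, 0.73, 0.82, 0.32, 0.43, 0.3]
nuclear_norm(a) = 4.35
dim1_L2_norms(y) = [0.79, 0.62, 0.87, 0.88, 0.91, 0.55, 0.61, 0.68]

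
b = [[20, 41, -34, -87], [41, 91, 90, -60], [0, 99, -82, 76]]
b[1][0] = 41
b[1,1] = 91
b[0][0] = 20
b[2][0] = 0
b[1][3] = -60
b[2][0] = 0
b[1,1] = 91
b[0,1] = 41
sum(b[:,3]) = -71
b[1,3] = -60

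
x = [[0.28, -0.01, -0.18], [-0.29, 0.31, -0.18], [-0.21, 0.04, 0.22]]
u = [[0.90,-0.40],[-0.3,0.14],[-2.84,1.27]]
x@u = [[0.77, -0.34], [0.16, -0.07], [-0.83, 0.37]]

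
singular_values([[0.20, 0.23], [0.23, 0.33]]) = [0.5, 0.03]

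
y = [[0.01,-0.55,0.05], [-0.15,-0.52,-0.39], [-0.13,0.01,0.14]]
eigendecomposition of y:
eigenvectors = [[-0.62+0.00j, (0.79+0j), (0.79-0j)], [(-0.78+0j), (-0.21-0.24j), (-0.21+0.24j)], [-0.09+0.00j, -0.05+0.52j, (-0.05-0.52j)]]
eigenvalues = [(-0.68+0j), (0.16+0.2j), (0.16-0.2j)]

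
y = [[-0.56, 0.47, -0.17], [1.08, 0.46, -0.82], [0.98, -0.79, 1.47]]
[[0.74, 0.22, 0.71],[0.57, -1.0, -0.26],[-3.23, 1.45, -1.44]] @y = [[0.52, -0.11, 0.74], [-1.65, 0.01, 0.34], [1.96, 0.29, -2.76]]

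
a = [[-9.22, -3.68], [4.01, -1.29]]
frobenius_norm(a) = 10.78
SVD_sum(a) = [[-9.46, -2.88],[3.31, 1.01]] + [[0.24, -0.80], [0.70, -2.30]]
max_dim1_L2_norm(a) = 9.93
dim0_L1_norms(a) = [13.23, 4.97]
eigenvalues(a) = [-6.24, -4.27]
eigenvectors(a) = [[-0.78,  0.60], [0.63,  -0.80]]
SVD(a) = [[-0.94, 0.33], [0.33, 0.94]] @ diag([10.479886970633856, 2.543023610338432]) @ [[0.96, 0.29], [0.29, -0.96]]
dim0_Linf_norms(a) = [9.22, 3.68]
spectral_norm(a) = 10.48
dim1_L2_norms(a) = [9.93, 4.21]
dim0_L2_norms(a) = [10.05, 3.9]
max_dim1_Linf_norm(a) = 9.22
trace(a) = -10.51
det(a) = 26.65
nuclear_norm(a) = 13.02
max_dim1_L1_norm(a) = 12.9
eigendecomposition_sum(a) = [[-15.71, -11.69], [12.73, 9.47]] + [[6.49,8.01], [-8.72,-10.76]]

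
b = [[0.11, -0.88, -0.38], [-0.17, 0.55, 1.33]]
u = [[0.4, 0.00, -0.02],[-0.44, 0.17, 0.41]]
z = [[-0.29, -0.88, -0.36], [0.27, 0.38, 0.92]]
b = u + z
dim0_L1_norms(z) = [0.56, 1.26, 1.28]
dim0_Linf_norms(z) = [0.29, 0.88, 0.92]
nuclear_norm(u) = 0.94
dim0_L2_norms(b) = [0.2, 1.04, 1.38]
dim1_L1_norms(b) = [1.37, 2.05]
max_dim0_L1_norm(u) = 0.84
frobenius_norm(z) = 1.43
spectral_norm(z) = 1.33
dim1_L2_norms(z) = [0.99, 1.03]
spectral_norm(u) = 0.70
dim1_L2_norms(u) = [0.4, 0.62]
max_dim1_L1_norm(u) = 1.02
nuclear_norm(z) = 1.86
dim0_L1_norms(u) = [0.84, 0.17, 0.43]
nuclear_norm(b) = 2.23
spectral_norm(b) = 1.64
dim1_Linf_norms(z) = [0.88, 0.92]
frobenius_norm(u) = 0.74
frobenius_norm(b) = 1.74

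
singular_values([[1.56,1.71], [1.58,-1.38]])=[2.32, 2.1]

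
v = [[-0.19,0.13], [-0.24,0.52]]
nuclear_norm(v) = 0.72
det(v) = -0.07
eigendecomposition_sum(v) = [[-0.15, 0.03],[-0.06, 0.01]] + [[-0.04, 0.10], [-0.18, 0.51]]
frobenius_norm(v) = 0.62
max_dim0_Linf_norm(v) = 0.52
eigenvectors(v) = [[-0.94,-0.19], [-0.34,-0.98]]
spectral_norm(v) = 0.61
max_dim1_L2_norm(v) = 0.57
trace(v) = 0.33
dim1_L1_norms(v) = [0.32, 0.76]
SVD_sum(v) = [[-0.10, 0.18], [-0.27, 0.5]] + [[-0.09, -0.05],[0.03, 0.02]]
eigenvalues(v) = [-0.14, 0.47]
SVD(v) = [[-0.34, -0.94], [-0.94, 0.34]] @ diag([0.607126404058532, 0.1113441938089103]) @ [[0.48, -0.88], [0.88, 0.48]]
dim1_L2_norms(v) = [0.23, 0.57]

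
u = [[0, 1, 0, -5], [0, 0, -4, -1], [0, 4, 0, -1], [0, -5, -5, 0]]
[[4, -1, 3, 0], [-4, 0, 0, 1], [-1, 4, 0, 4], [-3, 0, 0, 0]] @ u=[[0, 16, 4, -22], [0, -9, -5, 20], [0, -21, -36, 1], [0, -3, 0, 15]]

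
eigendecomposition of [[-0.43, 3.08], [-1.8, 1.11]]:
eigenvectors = [[(0.79+0j),0.79-0.00j], [0.20+0.57j,(0.2-0.57j)]]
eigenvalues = [(0.34+2.23j), (0.34-2.23j)]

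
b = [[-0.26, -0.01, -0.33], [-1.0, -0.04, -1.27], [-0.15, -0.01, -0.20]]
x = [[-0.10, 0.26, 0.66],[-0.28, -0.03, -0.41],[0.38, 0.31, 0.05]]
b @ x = [[-0.1, -0.17, -0.18], [-0.37, -0.65, -0.71], [-0.06, -0.1, -0.10]]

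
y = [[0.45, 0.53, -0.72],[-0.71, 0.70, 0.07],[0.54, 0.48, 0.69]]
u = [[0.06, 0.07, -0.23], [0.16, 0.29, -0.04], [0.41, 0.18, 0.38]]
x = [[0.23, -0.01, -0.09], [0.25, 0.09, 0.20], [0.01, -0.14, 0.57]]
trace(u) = 0.73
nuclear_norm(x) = 1.07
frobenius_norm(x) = 0.72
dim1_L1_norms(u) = [0.36, 0.49, 0.97]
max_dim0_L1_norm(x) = 0.86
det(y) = 1.00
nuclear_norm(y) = 3.00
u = x @ y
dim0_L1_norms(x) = [0.49, 0.24, 0.86]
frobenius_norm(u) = 0.72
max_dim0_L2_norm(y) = 1.0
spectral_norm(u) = 0.62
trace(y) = 1.84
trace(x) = 0.89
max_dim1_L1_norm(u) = 0.97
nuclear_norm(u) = 1.07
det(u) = 0.02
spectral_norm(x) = 0.62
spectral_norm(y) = 1.00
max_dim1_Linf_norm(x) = 0.57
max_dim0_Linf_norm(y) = 0.72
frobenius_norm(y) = 1.73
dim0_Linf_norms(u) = [0.41, 0.29, 0.38]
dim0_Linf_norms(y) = [0.71, 0.7, 0.72]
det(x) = 0.02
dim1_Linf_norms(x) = [0.23, 0.25, 0.57]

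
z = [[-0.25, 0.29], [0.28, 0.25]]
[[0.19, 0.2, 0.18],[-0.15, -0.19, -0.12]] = z @ [[-0.63, -0.72, -0.57], [0.12, 0.06, 0.14]]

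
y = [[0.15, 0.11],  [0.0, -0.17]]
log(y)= [[-1.90+0.00j, (-0.04-1.08j)], [0j, -1.77+3.14j]]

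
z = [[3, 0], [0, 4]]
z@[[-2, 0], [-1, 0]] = [[-6, 0], [-4, 0]]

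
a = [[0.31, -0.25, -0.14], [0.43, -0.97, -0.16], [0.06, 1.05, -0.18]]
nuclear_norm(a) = 2.02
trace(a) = -0.84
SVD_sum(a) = [[0.07,  -0.31,  -0.0],[0.23,  -1.02,  -0.01],[-0.22,  0.98,  0.01]] + [[0.23, 0.05, -0.15], [0.21, 0.05, -0.14], [0.29, 0.07, -0.19]] + [[0.01, 0.00, 0.02], [-0.01, -0.0, -0.01], [-0.00, -0.00, -0.01]]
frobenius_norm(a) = 1.57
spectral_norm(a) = 1.48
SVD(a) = [[-0.21, 0.55, -0.81], [-0.7, 0.49, 0.52], [0.68, 0.68, 0.28]] @ diag([1.484377128698956, 0.513978794349471, 0.023459299957759475]) @ [[-0.22, 0.98, 0.01], [0.82, 0.19, -0.54], [-0.53, -0.11, -0.84]]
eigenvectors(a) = [[-0.66, -0.17, -0.03], [-0.15, 0.12, 0.40], [-0.74, -0.98, -0.92]]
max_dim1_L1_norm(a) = 1.56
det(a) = 0.02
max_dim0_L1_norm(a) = 2.27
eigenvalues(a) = [0.09, -0.3, -0.63]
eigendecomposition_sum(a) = [[0.15, -0.07, -0.04], [0.04, -0.02, -0.01], [0.17, -0.08, -0.04]] + [[0.2, -0.27, -0.12], [-0.14, 0.18, 0.08], [1.11, -1.48, -0.68]] + [[-0.04,0.09,0.02], [0.53,-1.14,-0.24], [-1.22,2.61,0.54]]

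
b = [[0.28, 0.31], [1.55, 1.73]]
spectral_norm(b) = 2.36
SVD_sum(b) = [[0.28, 0.31],[1.55, 1.73]] + [[0.00, -0.0], [-0.0, 0.00]]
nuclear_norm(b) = 2.36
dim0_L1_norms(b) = [1.83, 2.04]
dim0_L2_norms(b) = [1.58, 1.76]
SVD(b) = [[-0.18, -0.98], [-0.98, 0.18]] @ diag([2.3600629799328363, 0.0016524982736310216]) @ [[-0.67, -0.74], [-0.74, 0.67]]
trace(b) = 2.01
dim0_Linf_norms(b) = [1.55, 1.73]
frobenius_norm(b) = 2.36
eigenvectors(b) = [[-0.74, -0.18], [0.67, -0.98]]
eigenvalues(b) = [0.0, 2.01]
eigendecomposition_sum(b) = [[0.00, -0.0], [-0.0, 0.00]] + [[0.28, 0.31], [1.55, 1.73]]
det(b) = 0.00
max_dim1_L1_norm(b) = 3.28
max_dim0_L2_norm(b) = 1.76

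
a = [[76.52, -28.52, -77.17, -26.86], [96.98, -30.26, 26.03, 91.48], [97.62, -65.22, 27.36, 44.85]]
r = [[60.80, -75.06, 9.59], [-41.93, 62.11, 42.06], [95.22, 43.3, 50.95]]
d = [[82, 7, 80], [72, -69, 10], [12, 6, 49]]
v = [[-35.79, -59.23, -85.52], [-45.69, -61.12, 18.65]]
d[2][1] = 6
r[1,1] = 62.11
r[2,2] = 50.95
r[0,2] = 9.59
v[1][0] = -45.69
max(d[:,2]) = 80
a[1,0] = 96.98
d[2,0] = 12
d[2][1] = 6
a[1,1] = -30.26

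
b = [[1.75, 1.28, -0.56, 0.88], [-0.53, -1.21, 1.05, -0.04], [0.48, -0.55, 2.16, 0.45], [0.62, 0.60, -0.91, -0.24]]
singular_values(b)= [3.24, 2.21, 0.39, 0.37]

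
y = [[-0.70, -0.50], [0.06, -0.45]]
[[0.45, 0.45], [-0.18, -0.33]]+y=[[-0.25, -0.05], [-0.12, -0.78]]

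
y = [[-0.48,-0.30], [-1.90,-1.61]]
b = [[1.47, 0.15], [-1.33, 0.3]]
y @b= [[-0.31, -0.16],[-0.65, -0.77]]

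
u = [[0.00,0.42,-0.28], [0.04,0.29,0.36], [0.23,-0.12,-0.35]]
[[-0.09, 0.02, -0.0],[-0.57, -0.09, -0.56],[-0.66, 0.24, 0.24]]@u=[[0.00, -0.03, 0.03], [-0.13, -0.2, 0.32], [0.06, -0.24, 0.19]]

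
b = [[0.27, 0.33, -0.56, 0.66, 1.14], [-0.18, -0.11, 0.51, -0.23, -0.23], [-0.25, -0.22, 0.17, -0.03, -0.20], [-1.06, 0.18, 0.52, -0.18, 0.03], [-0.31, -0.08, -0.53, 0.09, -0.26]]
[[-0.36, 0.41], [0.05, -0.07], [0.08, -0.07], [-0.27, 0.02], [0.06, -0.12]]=b@[[0.18,0.03], [-0.28,0.15], [0.00,0.13], [0.11,0.27], [-0.34,0.22]]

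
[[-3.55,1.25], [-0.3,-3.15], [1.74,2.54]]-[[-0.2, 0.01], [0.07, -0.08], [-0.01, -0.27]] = [[-3.35,1.24], [-0.37,-3.07], [1.75,2.81]]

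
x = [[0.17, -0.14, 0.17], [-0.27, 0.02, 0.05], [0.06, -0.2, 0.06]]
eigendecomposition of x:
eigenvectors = [[(-0.73+0j), -0.27+0.24j, -0.27-0.24j],[0.50+0.00j, (-0.67+0j), -0.67-0.00j],[-0.46+0.00j, (-0.37-0.53j), (-0.37+0.53j)]]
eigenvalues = [(0.37+0j), (-0.06+0.14j), (-0.06-0.14j)]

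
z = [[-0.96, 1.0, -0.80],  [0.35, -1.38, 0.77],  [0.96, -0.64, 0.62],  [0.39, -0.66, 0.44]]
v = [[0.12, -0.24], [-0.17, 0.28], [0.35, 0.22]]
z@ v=[[-0.57, 0.33], [0.55, -0.3], [0.44, -0.27], [0.31, -0.18]]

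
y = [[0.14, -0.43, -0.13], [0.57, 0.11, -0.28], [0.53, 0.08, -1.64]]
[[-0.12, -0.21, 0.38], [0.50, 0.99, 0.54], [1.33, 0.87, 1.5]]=y @ [[0.44,1.56,0.67], [0.61,1.0,-0.44], [-0.64,0.02,-0.72]]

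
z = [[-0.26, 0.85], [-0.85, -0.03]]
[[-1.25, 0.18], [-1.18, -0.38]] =z @ [[1.42, 0.44],[-1.04, 0.35]]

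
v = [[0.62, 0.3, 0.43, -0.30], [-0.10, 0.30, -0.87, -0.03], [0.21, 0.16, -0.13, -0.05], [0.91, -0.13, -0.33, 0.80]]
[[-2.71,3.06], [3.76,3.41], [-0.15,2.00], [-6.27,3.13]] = v @ [[-4.64, 3.61], [1.46, 5.85], [-3.16, -2.31], [-3.62, -0.19]]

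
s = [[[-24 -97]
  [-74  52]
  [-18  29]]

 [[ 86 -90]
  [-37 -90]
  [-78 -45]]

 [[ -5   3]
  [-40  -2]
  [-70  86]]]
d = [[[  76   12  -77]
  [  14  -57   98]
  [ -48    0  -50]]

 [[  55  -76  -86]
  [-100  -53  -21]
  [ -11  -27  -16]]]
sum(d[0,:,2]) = -29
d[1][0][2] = -86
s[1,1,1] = -90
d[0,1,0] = 14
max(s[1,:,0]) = 86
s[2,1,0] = -40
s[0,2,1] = 29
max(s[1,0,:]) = 86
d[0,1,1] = -57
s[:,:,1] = [[-97, 52, 29], [-90, -90, -45], [3, -2, 86]]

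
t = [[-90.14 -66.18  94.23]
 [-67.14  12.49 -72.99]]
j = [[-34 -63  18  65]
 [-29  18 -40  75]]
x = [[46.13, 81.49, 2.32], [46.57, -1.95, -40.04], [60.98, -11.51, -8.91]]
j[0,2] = 18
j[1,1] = 18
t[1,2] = -72.99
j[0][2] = 18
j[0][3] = 65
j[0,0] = -34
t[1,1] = 12.49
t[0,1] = -66.18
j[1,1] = 18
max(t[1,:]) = 12.49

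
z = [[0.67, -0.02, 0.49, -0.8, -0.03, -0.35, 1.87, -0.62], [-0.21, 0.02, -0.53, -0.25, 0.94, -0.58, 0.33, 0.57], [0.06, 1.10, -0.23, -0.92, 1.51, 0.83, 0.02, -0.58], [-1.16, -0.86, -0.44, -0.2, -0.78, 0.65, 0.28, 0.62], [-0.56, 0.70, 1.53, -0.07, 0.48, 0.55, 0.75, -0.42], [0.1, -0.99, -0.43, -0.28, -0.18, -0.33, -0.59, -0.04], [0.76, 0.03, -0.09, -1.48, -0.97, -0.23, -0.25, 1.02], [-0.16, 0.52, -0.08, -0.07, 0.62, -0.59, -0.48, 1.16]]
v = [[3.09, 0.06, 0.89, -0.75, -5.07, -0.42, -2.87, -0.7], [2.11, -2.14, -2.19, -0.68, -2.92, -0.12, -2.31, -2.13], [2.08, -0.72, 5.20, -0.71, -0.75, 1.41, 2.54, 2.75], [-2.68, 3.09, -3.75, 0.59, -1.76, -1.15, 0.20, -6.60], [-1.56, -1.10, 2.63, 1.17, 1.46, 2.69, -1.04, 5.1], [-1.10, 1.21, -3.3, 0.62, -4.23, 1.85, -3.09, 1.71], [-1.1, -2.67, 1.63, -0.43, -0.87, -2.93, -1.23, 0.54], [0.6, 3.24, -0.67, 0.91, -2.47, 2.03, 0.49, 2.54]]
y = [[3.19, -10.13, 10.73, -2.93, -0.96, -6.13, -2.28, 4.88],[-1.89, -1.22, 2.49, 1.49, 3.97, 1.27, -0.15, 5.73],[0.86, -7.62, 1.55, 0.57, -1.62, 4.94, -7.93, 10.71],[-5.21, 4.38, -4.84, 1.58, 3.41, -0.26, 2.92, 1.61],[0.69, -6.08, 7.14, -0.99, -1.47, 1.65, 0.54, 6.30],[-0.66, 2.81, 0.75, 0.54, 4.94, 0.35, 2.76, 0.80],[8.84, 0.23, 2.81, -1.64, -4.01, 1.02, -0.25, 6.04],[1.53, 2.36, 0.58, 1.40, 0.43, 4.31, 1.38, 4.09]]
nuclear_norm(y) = 69.38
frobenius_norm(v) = 18.81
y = z @ v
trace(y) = 7.82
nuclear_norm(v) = 43.04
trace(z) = 1.32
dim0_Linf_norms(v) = [3.09, 3.24, 5.2, 1.17, 5.07, 2.93, 3.09, 6.6]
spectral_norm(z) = 3.18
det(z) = -0.05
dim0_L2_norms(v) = [5.54, 5.91, 8.22, 2.15, 8.05, 5.18, 5.7, 9.58]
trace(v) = 11.36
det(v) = 30496.97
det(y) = 429.01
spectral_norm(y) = 25.40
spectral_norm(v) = 12.49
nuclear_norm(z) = 13.62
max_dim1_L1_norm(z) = 5.25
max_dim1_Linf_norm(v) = 6.6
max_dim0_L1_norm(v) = 22.07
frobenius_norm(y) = 33.09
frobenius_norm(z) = 5.50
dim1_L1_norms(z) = [4.85, 3.43, 5.25, 4.99, 5.06, 2.94, 4.83, 3.68]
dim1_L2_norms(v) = [6.75, 5.72, 7.0, 8.9, 6.96, 6.91, 4.73, 5.39]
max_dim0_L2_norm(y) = 16.35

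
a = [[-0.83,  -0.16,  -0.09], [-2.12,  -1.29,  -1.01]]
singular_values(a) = [2.79, 0.35]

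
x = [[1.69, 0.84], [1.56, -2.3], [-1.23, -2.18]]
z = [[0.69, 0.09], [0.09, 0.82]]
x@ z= [[1.24, 0.84], [0.87, -1.75], [-1.04, -1.9]]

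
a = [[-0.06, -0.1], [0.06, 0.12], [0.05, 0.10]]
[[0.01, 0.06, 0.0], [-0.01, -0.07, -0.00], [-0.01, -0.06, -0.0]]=a@[[0.01, 0.05, 0.00], [-0.07, -0.62, -0.03]]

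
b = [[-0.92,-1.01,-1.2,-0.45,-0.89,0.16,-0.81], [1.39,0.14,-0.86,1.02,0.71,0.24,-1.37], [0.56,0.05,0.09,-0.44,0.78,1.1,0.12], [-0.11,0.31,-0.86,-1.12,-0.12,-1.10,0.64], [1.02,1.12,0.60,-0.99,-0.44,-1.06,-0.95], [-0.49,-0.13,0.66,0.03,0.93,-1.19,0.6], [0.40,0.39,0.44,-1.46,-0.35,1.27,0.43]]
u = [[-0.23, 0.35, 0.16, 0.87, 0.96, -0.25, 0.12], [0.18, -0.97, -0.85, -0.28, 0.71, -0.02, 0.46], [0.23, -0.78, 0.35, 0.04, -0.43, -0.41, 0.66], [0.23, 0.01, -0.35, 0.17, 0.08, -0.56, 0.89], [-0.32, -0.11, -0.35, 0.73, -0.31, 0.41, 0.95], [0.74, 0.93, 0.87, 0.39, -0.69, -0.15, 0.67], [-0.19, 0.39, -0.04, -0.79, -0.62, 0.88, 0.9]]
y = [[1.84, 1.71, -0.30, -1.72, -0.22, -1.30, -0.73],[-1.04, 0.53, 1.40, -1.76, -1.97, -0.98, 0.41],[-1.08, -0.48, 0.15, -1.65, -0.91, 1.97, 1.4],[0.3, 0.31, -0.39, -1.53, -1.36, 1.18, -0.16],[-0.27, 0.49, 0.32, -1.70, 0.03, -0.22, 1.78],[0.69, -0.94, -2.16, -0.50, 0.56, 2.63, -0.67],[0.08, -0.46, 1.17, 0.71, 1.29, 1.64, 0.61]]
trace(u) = -0.24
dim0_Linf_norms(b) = [1.39, 1.12, 1.2, 1.46, 0.93, 1.27, 1.37]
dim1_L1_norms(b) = [5.44, 5.73, 3.14, 4.26, 6.18, 4.03, 4.74]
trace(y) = 4.26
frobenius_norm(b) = 5.57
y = u @ b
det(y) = 7.40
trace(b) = -3.01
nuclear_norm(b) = 12.92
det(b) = -3.32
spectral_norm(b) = 2.89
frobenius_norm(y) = 8.19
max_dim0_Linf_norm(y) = 2.63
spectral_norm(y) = 5.01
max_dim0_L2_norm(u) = 1.9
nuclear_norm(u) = 9.23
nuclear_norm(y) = 17.50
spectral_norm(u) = 2.26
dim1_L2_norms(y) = [3.41, 3.38, 3.29, 2.44, 2.55, 3.74, 2.61]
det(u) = -2.14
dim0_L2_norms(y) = [2.51, 2.21, 2.89, 3.84, 2.93, 4.19, 2.58]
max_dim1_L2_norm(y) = 3.74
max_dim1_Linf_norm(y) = 2.63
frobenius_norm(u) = 3.91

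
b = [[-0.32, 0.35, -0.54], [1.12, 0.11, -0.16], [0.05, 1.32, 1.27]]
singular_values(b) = [1.84, 1.16, 0.66]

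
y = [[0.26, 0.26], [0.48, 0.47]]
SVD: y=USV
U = [[-0.48,-0.88], [-0.88,0.48]]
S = [0.77, 0.0]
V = [[-0.71, -0.7], [0.70, -0.71]]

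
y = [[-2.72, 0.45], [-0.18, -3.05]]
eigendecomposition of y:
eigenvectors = [[0.85+0.00j, 0.85-0.00j], [(-0.31+0.44j), -0.31-0.44j]]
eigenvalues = [(-2.88+0.23j), (-2.88-0.23j)]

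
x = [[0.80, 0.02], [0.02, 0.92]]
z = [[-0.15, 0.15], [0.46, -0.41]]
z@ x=[[-0.12, 0.14], [0.36, -0.37]]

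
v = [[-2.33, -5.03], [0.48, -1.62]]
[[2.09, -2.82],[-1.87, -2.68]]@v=[[-6.22, -5.94],[3.07, 13.75]]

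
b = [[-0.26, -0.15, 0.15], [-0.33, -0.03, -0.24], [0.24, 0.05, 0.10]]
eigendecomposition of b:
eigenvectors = [[0.80, 0.38, -0.32], [0.43, -0.84, 0.89], [-0.41, 0.38, 0.33]]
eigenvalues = [-0.42, 0.23, 0.0]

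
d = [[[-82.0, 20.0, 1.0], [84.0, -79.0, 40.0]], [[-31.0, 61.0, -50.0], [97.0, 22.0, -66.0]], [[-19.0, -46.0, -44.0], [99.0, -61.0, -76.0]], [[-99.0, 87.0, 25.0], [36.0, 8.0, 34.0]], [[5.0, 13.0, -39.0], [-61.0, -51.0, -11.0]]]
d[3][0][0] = -99.0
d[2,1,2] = -76.0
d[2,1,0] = 99.0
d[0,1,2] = 40.0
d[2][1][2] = -76.0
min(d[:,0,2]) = -50.0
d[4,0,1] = 13.0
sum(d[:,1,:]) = 15.0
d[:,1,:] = [[84.0, -79.0, 40.0], [97.0, 22.0, -66.0], [99.0, -61.0, -76.0], [36.0, 8.0, 34.0], [-61.0, -51.0, -11.0]]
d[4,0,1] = 13.0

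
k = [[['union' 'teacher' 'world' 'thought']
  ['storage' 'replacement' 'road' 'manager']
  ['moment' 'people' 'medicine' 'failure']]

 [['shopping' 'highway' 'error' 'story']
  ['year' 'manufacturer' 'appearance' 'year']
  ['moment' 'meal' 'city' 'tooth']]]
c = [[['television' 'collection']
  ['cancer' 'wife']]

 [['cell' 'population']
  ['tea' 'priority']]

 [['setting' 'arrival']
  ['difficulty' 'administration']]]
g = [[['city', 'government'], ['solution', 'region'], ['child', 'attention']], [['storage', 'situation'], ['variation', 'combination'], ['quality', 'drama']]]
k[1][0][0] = 'shopping'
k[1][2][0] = 'moment'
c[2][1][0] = 'difficulty'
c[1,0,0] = 'cell'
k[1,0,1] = 'highway'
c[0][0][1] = 'collection'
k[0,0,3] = 'thought'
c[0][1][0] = 'cancer'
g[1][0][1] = 'situation'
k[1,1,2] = 'appearance'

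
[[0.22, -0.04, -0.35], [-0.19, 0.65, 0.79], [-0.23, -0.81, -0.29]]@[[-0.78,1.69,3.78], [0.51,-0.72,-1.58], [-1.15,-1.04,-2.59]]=[[0.21,  0.76,  1.8], [-0.43,  -1.61,  -3.79], [0.1,  0.50,  1.16]]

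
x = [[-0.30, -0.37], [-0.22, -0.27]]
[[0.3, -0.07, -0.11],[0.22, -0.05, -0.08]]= x @ [[-0.33, 0.11, 0.16], [-0.53, 0.09, 0.17]]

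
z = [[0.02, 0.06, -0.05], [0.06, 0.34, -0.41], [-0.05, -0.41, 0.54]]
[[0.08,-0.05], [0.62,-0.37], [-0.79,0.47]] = z @ [[1.46, -1.04], [-0.51, 0.35], [-1.71, 1.04]]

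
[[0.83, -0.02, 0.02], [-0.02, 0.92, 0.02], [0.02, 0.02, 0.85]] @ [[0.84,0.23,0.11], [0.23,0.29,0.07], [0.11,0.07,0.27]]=[[0.69,0.19,0.10], [0.20,0.26,0.07], [0.11,0.07,0.23]]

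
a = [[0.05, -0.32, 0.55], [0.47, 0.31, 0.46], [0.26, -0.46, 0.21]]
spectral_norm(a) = 0.88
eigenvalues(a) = [(-0.28+0j), (0.43+0.61j), (0.43-0.61j)]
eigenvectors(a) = [[-0.79+0.00j, (-0.16-0.46j), -0.16+0.46j], [0.18+0.00j, -0.72+0.00j, (-0.72-0j)], [(0.58+0j), -0.02-0.49j, (-0.02+0.49j)]]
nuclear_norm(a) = 1.80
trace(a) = 0.57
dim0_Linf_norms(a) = [0.47, 0.46, 0.55]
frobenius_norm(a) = 1.12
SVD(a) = [[0.64, 0.36, 0.68],[0.60, -0.79, -0.15],[0.48, 0.5, -0.72]] @ diag([0.8838102042043752, 0.6326504184483552, 0.2791647738905143]) @ [[0.5, -0.28, 0.82], [-0.35, -0.93, -0.1], [-0.79, 0.24, 0.56]]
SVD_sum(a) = [[0.28, -0.16, 0.47],[0.26, -0.14, 0.43],[0.21, -0.12, 0.35]] + [[-0.08, -0.21, -0.02], [0.18, 0.46, 0.05], [-0.11, -0.29, -0.03]] + [[-0.15, 0.05, 0.11], [0.03, -0.01, -0.02], [0.16, -0.05, -0.11]]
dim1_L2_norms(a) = [0.64, 0.73, 0.57]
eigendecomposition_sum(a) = [[-0.16-0.00j, (0.03+0j), 0.15+0.00j], [(0.04+0j), (-0.01-0j), -0.03-0.00j], [(0.12+0j), (-0.02-0j), (-0.11-0j)]] + [[(0.11+0.12j),(-0.18+0.17j),0.20+0.11j], [0.22-0.09j,(0.16+0.33j),(0.25-0.23j)], [(0.07+0.14j),-0.22+0.12j,(0.16+0.16j)]] + [[0.11-0.12j, (-0.18-0.17j), 0.20-0.11j], [0.22+0.09j, (0.16-0.33j), (0.25+0.23j)], [0.07-0.14j, (-0.22-0.12j), 0.16-0.16j]]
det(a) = -0.16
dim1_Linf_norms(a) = [0.55, 0.47, 0.46]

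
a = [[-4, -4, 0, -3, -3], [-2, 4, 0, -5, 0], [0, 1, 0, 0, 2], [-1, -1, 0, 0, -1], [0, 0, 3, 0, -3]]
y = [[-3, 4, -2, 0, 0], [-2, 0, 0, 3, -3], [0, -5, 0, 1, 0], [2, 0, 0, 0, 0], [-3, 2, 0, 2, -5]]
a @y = [[23, -22, 8, -18, 27], [-12, -8, 4, 12, -12], [-8, 4, 0, 7, -13], [8, -6, 2, -5, 8], [9, -21, 0, -3, 15]]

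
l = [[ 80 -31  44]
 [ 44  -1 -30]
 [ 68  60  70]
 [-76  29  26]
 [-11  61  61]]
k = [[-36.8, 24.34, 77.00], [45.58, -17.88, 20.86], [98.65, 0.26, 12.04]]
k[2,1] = 0.26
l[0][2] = 44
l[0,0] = 80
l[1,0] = 44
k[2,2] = 12.04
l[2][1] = 60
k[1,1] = -17.88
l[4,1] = 61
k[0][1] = 24.34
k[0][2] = 77.0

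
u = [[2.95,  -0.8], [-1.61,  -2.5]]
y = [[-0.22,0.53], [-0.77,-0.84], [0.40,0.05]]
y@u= [[-1.50, -1.15],  [-0.92, 2.72],  [1.10, -0.45]]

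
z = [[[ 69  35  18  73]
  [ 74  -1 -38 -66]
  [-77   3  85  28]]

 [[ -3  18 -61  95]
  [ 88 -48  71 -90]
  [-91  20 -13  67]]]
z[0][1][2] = -38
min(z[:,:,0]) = -91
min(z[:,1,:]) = -90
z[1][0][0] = -3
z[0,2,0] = -77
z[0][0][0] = 69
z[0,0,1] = 35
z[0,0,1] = 35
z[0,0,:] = [69, 35, 18, 73]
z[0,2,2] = 85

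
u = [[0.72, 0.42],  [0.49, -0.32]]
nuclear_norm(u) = 1.38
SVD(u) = [[-0.9, -0.43],[-0.43, 0.9]] @ diag([0.8939988828702216, 0.4879200727852827]) @ [[-0.96,-0.27], [0.27,-0.96]]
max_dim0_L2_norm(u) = 0.87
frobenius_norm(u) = 1.02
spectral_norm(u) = 0.89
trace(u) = 0.40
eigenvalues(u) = [0.89, -0.49]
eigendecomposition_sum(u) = [[0.78, 0.27], [0.32, 0.11]] + [[-0.06,0.15], [0.17,-0.43]]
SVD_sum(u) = [[0.78, 0.22], [0.37, 0.10]] + [[-0.06, 0.2], [0.12, -0.42]]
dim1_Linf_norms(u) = [0.72, 0.49]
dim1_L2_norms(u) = [0.83, 0.59]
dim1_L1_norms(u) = [1.14, 0.81]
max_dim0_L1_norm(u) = 1.21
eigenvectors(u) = [[0.93, -0.33], [0.38, 0.94]]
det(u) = -0.44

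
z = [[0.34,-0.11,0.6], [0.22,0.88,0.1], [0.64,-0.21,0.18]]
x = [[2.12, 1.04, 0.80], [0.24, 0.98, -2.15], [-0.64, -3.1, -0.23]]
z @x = [[0.31, -1.61, 0.37], [0.61, 0.78, -1.74], [1.19, -0.10, 0.92]]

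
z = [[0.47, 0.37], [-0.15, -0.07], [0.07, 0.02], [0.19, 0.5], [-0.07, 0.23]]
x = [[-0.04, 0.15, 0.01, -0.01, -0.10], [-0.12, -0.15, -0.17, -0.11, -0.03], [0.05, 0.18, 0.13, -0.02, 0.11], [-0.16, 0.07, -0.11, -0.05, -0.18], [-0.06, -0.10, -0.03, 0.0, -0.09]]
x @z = [[-0.04, -0.05], [-0.06, -0.10], [-0.01, 0.02], [-0.09, -0.13], [-0.01, -0.04]]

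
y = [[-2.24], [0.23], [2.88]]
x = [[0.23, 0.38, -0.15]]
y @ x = [[-0.52, -0.85, 0.34], [0.05, 0.09, -0.03], [0.66, 1.09, -0.43]]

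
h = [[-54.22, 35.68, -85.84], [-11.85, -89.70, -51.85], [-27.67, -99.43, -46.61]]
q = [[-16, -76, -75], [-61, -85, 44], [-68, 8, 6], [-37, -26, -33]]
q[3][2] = -33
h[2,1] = -99.43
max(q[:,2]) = 44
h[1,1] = -89.7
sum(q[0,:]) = -167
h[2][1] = -99.43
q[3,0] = -37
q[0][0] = -16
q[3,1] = -26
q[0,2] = -75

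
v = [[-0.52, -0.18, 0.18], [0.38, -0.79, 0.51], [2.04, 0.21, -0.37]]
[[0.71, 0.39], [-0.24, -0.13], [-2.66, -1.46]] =v@[[-1.13, -0.62], [0.59, 0.33], [1.29, 0.71]]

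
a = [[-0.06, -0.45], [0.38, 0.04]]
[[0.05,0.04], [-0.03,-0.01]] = a@[[-0.06, -0.01], [-0.10, -0.08]]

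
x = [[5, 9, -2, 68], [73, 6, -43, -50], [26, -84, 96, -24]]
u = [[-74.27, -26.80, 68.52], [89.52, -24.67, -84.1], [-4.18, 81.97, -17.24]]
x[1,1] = 6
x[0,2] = -2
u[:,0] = [-74.27, 89.52, -4.18]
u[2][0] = -4.18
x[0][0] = 5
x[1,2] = -43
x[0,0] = 5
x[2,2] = 96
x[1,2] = -43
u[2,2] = -17.24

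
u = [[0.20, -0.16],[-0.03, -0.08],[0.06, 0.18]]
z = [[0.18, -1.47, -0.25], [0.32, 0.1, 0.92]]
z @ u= [[0.07, 0.04], [0.12, 0.11]]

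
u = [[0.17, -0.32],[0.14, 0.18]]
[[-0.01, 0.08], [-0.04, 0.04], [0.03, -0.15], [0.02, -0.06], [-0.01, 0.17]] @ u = [[0.01, 0.02], [-0.00, 0.02], [-0.02, -0.04], [-0.0, -0.02], [0.02, 0.03]]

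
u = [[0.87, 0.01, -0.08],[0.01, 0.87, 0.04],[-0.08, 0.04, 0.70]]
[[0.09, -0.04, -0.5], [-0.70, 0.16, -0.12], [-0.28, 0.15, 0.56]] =u @ [[0.08, -0.03, -0.50], [-0.79, 0.17, -0.17], [-0.34, 0.20, 0.75]]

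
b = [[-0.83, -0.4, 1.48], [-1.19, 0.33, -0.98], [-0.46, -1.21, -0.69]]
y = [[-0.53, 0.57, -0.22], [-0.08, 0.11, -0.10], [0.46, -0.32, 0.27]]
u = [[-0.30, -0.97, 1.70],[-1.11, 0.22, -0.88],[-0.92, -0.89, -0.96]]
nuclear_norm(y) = 1.21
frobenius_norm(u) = 2.92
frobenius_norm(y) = 1.03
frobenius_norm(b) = 2.77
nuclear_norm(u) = 4.64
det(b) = 3.68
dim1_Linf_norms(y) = [0.57, 0.11, 0.46]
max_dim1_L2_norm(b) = 1.74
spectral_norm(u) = 2.30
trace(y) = -0.15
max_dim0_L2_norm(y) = 0.71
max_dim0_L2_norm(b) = 1.9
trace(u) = -1.04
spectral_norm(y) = 1.02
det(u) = 2.57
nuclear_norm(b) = 4.72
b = u + y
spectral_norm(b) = 1.92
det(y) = -0.01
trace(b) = -1.19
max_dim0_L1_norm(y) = 1.07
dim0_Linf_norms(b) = [1.19, 1.21, 1.48]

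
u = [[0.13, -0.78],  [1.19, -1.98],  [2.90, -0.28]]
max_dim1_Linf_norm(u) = 2.9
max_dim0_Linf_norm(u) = 2.9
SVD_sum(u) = [[0.41, -0.2],[1.74, -0.84],[2.47, -1.18]] + [[-0.28, -0.58], [-0.55, -1.14], [0.43, 0.90]]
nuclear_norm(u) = 5.12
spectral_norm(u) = 3.38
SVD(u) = [[-0.13, -0.37], [-0.57, -0.73], [-0.81, 0.58]] @ diag([3.3784046801827894, 1.7425790704926478]) @ [[-0.90, 0.43], [0.43, 0.9]]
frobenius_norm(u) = 3.80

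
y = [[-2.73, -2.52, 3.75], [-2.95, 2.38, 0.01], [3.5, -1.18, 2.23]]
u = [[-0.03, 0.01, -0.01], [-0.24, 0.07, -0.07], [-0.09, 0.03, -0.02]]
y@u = [[0.35, -0.09, 0.13], [-0.48, 0.14, -0.14], [-0.02, 0.02, 0.00]]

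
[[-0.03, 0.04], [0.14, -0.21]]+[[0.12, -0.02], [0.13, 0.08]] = [[0.09,0.02], [0.27,-0.13]]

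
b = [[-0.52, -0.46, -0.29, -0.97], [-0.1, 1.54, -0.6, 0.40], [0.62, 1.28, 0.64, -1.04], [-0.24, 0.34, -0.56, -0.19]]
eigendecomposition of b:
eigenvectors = [[-0.23-0.16j, -0.23+0.16j, (0.89+0j), 0.94+0.00j],[0.39+0.52j, (0.39-0.52j), (-0.09+0j), -0.05+0.00j],[(0.68+0j), 0.68-0.00j, -0.44+0.00j, (-0.17+0j)],[(-0.06+0.17j), -0.06-0.17j, 0.01+0.00j, (0.28+0j)]]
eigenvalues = [(1.27+0.58j), (1.27-0.58j), (-0.34+0j), (-0.73+0j)]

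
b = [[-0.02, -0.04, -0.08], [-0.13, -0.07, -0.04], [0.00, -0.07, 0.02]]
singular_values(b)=[0.17, 0.07, 0.06]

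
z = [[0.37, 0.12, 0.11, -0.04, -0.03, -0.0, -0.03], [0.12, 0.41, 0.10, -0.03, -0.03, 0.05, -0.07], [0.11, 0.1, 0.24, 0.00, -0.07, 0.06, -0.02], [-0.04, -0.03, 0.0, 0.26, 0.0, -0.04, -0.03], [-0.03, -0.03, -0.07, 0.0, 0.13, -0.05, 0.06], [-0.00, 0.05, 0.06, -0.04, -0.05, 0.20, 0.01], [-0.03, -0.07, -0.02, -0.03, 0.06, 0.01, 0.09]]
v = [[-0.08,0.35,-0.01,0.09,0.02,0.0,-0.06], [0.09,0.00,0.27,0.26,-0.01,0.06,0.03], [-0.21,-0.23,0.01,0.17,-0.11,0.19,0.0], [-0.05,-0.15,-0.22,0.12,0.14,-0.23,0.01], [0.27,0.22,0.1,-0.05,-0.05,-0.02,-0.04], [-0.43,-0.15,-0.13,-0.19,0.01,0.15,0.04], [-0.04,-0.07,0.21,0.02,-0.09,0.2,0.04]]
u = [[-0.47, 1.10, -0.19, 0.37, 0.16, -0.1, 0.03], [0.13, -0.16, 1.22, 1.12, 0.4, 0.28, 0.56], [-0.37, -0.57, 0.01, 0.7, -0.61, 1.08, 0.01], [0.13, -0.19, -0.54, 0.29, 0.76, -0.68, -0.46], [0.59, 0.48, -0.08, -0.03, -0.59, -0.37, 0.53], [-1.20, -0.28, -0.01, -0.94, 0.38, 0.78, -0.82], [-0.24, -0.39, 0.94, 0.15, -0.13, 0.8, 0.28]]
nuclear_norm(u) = 8.57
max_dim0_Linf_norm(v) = 0.43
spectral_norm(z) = 0.62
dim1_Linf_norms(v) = [0.35, 0.27, 0.23, 0.23, 0.27, 0.43, 0.21]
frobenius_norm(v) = 1.07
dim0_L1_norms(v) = [1.17, 1.17, 0.95, 0.9, 0.43, 0.85, 0.22]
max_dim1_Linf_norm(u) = 1.22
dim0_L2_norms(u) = [1.5, 1.43, 1.65, 1.69, 1.28, 1.76, 1.25]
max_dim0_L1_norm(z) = 0.81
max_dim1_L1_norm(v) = 1.1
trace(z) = 1.70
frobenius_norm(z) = 0.79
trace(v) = 0.19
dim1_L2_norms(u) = [1.28, 1.83, 1.58, 1.3, 1.16, 1.96, 1.36]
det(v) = 0.00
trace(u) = 0.14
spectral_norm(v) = 0.72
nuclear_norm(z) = 1.70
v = u @ z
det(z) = 0.00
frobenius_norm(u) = 4.02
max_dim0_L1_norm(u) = 4.09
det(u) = -0.00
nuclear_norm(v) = 2.19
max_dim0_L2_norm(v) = 0.57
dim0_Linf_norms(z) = [0.37, 0.41, 0.24, 0.26, 0.13, 0.2, 0.09]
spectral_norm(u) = 2.43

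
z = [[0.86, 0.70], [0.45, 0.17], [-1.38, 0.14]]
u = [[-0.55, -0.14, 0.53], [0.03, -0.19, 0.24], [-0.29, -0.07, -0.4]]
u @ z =[[-1.27,  -0.33], [-0.39,  0.02], [0.27,  -0.27]]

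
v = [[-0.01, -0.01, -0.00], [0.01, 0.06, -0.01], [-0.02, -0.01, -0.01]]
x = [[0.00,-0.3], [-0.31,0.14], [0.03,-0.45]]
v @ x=[[0.00,0.00], [-0.02,0.01], [0.00,0.01]]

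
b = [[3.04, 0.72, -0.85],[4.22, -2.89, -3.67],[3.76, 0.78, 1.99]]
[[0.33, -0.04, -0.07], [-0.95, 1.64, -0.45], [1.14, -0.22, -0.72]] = b@[[0.13,0.06,-0.13], [0.2,-0.39,0.22], [0.25,-0.07,-0.2]]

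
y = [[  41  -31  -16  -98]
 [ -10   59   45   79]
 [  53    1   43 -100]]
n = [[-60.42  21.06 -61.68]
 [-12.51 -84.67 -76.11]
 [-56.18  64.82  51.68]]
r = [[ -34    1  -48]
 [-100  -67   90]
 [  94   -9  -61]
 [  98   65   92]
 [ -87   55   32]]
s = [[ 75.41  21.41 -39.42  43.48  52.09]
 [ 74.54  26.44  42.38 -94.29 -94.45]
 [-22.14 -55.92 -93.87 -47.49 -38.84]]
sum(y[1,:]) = 173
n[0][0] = -60.42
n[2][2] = 51.68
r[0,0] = -34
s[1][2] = 42.38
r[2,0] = 94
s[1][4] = -94.45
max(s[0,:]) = 75.41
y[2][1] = 1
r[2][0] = 94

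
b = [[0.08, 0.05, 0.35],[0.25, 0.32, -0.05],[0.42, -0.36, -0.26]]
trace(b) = 0.14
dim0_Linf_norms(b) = [0.42, 0.36, 0.35]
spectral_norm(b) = 0.63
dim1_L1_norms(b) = [0.48, 0.62, 1.04]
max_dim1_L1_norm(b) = 1.04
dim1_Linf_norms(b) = [0.35, 0.32, 0.42]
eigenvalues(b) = [(-0.57+0j), (0.35+0.15j), (0.35-0.15j)]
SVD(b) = [[0.28, -0.27, -0.92], [0.01, -0.96, 0.28], [-0.96, -0.09, -0.26]] @ diag([0.6286334324686149, 0.4157411995778197, 0.3230777964458761]) @ [[-0.6, 0.58, 0.55], [-0.72, -0.69, -0.06], [-0.35, 0.43, -0.83]]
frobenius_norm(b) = 0.82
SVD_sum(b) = [[-0.1, 0.10, 0.10], [-0.00, 0.00, 0.0], [0.36, -0.35, -0.33]] + [[0.08, 0.08, 0.01],[0.29, 0.28, 0.02],[0.03, 0.03, 0.0]] + [[0.1, -0.13, 0.25], [-0.03, 0.04, -0.08], [0.03, -0.04, 0.07]]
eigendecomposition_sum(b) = [[(-0.17+0j), 0.09+0.00j, 0.20+0.00j], [0.06-0.00j, (-0.04-0j), (-0.08-0j)], [0.30-0.00j, -0.17-0.00j, (-0.37-0j)]] + [[0.12+0.06j, (-0.02+0.13j), 0.07+0.00j],[0.09-0.17j, 0.18+0.04j, 0.01-0.10j],[0.06+0.12j, -0.10+0.09j, 0.05+0.05j]] + [[0.12-0.06j, -0.02-0.13j, 0.07-0.00j], [0.09+0.17j, (0.18-0.04j), (0.01+0.1j)], [(0.06-0.12j), (-0.1-0.09j), (0.05-0.05j)]]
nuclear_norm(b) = 1.37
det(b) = -0.08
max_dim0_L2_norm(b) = 0.5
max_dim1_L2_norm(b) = 0.61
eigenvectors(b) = [[0.48+0.00j,(0.04+0.5j),(0.04-0.5j)], [(-0.18+0j),0.70+0.00j,0.70-0.00j], [-0.86+0.00j,-0.28+0.41j,(-0.28-0.41j)]]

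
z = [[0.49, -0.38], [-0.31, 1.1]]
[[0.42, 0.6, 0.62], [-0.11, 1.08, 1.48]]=z@[[0.99, 2.54, 2.96],  [0.18, 1.70, 2.18]]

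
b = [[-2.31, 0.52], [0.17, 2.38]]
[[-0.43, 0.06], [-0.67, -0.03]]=b @ [[0.12,  -0.03], [-0.29,  -0.01]]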